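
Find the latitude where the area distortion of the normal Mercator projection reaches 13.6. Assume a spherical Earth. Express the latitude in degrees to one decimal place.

74.3°

Mercator areal scale is sec²φ.
sec²φ = 13.6  ⇒  cos²φ = 0.07353  ⇒  cos φ = 0.2712.
φ = arccos(0.2712) ≈ 74.3°.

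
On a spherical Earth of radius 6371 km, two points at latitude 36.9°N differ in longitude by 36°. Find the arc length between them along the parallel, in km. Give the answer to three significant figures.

Arc length along a parallel = R cos φ · Δλ (with Δλ in radians).
= 6371 × cos 36.9° × (36° × π/180) = 6371 × 0.7997 × 0.6283 ≈ 3200 km.

3200 km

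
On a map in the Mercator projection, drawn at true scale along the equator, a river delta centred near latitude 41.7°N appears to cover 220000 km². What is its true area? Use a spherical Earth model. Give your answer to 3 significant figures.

The Mercator projection is conformal; its linear scale factor is the same in every direction and equals sec φ = 1/cos φ.
Areal scale = k² = sec²φ = 1/cos²(41.7°) = 1/0.7466² = 1.794.
True area = apparent / (areal scale) = 220000 / 1.794 ≈ 123000 km².

123000 km²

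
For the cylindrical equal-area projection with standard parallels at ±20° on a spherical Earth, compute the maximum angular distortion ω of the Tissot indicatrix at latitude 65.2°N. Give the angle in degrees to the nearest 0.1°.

For cylindrical equal-area with standard parallel φ₀, h = cos φ / cos φ₀ and k = cos φ₀ / cos φ, so h·k = 1.
At 65.2°: h = 0.4464, k = 2.240; principal scales a = 2.240, b = 0.4464.
sin(ω/2) = (a − b)/(a + b) = 1.794/2.687 = 0.6677, so ω = 2 arcsin(0.6677) ≈ 83.8°.

83.8°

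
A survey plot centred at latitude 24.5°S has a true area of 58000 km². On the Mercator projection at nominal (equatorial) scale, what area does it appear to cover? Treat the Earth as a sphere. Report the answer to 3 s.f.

70000 km²

The Mercator projection is conformal; its linear scale factor is the same in every direction and equals sec φ = 1/cos φ.
Areal scale = k² = sec²φ = 1/cos²(24.5°) = 1/0.9100² = 1.208.
Apparent area = 58000 × 1.208 ≈ 70000 km².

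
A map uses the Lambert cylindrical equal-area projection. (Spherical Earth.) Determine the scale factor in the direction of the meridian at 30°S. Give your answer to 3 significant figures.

The Lambert cylindrical equal-area projection is the cylindrical equal-area projection with its standard parallel at the equator (φ₀ = 0). Cylindrical equal-area (φ₀ = 0°): h = cos φ / cos 0° along meridians, k = cos 0° / cos φ along parallels; h·k = 1.
h = cos 30° / cos 0° = 0.8660/1.000 = 0.8660.

0.866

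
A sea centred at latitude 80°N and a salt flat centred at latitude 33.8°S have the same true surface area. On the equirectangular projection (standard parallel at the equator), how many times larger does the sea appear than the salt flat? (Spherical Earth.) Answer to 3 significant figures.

In the plate carrée (x = Rλ, y = Rφ), meridians are true-scale (h = 1) and parallels are stretched by k = sec φ.
Areal scale at 80°: h·k = 1.000 × 5.759 = 5.759.
Areal scale at 33.8°: h·k = 1.000 × 1.203 = 1.203.
Ratio = 5.759/1.203 ≈ 4.79.

4.79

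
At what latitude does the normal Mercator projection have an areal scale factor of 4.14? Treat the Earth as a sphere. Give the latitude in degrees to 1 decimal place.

Mercator areal scale is sec²φ.
sec²φ = 4.14  ⇒  cos²φ = 0.2415  ⇒  cos φ = 0.4915.
φ = arccos(0.4915) ≈ 60.6°.

60.6°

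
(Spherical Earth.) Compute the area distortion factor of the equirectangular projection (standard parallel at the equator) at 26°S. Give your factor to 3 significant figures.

In the plate carrée (x = Rλ, y = Rφ), meridians are true-scale (h = 1) and parallels are stretched by k = sec φ.
Areal scale = h·k = 1 × sec φ; at 26°, h = 1.000, k = 1.113, so h·k = 1.113.

1.11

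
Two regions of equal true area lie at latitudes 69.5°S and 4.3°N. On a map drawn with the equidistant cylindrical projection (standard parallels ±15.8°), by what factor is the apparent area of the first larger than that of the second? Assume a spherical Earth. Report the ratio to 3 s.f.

With standard parallel φ₀ = 15.8°, the equirectangular projection gives x = Rλ cos φ₀, y = Rφ, so h = 1 and k = cos 15.8° / cos φ.
Areal scale at 69.5°: h·k = 1.000 × 2.748 = 2.748.
Areal scale at 4.3°: h·k = 1.000 × 0.9649 = 0.9649.
Ratio = 2.748/0.9649 ≈ 2.85.

2.85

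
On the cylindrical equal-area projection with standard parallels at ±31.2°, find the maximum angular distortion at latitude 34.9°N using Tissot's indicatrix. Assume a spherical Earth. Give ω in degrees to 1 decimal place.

4.8°

A cylindrical equal-area projection with standard parallel φ₀ has meridian scale h = cos φ / cos φ₀ and parallel scale k = cos φ₀ / cos φ (so areas are preserved, h·k = 1).
At 34.9°: h = 0.9588, k = 1.043; principal scales a = 1.043, b = 0.9588.
sin(ω/2) = (a − b)/(a + b) = 0.08410/2.002 = 0.04201, so ω = 2 arcsin(0.04201) ≈ 4.8°.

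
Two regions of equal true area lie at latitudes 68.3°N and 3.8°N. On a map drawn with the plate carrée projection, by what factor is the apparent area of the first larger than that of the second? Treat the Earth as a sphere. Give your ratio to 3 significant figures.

2.70

For the equirectangular projection with φ₀ = 0 (plate carrée), h = 1 along meridians and k = sec φ along parallels.
Areal scale at 68.3°: h·k = 1.000 × 2.705 = 2.705.
Areal scale at 3.8°: h·k = 1.000 × 1.002 = 1.002.
Ratio = 2.705/1.002 ≈ 2.70.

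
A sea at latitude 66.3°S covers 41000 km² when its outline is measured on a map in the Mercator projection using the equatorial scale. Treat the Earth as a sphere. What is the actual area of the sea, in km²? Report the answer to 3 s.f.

6620 km²

Mercator is conformal, so the point scale is isotropic: h = k = sec φ = 1/cos φ.
Areal scale = k² = sec²φ = 1/cos²(66.3°) = 1/0.4019² = 6.190.
True area = apparent / (areal scale) = 41000 / 6.190 ≈ 6620 km².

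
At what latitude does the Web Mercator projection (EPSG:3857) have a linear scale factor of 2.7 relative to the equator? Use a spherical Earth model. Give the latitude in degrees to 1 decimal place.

68.3°

Mercator scale is k = sec φ = 1/cos φ.
1/cos φ = 2.7  ⇒  cos φ = 0.3704  ⇒  φ = arccos(0.3704) ≈ 68.3°.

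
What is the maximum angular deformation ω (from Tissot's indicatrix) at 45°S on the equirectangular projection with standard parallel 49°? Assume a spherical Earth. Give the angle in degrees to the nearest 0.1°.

4.3°

The equidistant cylindrical projection with φ₀ = 49° has h = 1 (meridians true) and k = cos φ₀ / cos φ along parallels.
At 45°: h = 1.000, k = 0.9278; principal scales a = 1.000, b = 0.9278.
sin(ω/2) = (a − b)/(a + b) = 0.07219/1.928 = 0.03745, so ω = 2 arcsin(0.03745) ≈ 4.3°.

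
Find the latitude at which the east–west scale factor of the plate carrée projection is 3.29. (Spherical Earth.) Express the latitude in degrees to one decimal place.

72.3°

Plate carrée: h = 1, k = sec φ along parallels.
sec φ = 3.29  ⇒  cos φ = 0.3040  ⇒  φ ≈ 72.3°.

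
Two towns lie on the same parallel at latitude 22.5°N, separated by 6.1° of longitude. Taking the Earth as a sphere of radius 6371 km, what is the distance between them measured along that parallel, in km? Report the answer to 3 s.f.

627 km

Arc length along a parallel = R cos φ · Δλ (with Δλ in radians).
= 6371 × cos 22.5° × (6.1° × π/180) = 6371 × 0.9239 × 0.1065 ≈ 627 km.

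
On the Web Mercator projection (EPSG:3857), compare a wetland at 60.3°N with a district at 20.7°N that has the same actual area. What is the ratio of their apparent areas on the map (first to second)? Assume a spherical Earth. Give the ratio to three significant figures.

Mercator is conformal with k = sec φ, so areal scale = k² = sec²φ.
At 60.3°: sec²(60.3°) = 1/0.4955² = 4.074.
At 20.7°: sec²(20.7°) = 1/0.9354² = 1.143.
Ratio = 4.074/1.143 = cos²(20.7°)/cos²(60.3°) ≈ 3.56.

3.56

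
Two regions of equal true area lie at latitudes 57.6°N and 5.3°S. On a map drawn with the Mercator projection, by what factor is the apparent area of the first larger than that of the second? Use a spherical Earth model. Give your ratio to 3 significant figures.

Mercator areal scale is sec²φ.
At 57.6°: sec²(57.6°) = 1/0.5358² = 3.483.
At 5.3°: sec²(5.3°) = 1/0.9957² = 1.009.
Ratio = 3.483/1.009 = cos²(5.3°)/cos²(57.6°) ≈ 3.45.

3.45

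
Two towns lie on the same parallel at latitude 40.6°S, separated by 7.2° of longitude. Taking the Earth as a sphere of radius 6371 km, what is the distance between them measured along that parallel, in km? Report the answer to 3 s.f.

Arc length along a parallel = R cos φ · Δλ (with Δλ in radians).
= 6371 × cos 40.6° × (7.2° × π/180) = 6371 × 0.7593 × 0.1257 ≈ 608 km.

608 km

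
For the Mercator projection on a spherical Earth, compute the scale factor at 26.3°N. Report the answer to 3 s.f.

1.12

For Mercator, h = k = sec φ (a conformal cylindrical projection has a single point scale, 1/cos φ).
k = 1/cos 26.3° = 1/0.8965 = 1.115.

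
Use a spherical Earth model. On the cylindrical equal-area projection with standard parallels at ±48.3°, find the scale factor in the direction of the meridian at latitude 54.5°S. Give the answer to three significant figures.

0.873

Cylindrical equal-area (φ₀ = 48.3°): h = cos φ / cos 48.3° along meridians, k = cos 48.3° / cos φ along parallels; h·k = 1.
h = cos 54.5° / cos 48.3° = 0.5807/0.6652 = 0.8729.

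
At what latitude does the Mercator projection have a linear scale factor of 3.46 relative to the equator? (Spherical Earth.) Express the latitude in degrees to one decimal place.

Mercator scale is k = sec φ = 1/cos φ.
1/cos φ = 3.46  ⇒  cos φ = 0.2890  ⇒  φ = arccos(0.2890) ≈ 73.2°.

73.2°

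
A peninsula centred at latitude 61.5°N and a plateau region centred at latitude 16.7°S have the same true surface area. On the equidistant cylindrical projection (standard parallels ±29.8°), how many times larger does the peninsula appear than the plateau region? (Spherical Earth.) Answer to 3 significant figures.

2.01

With standard parallel φ₀ = 29.8°, the equirectangular projection gives x = Rλ cos φ₀, y = Rφ, so h = 1 and k = cos 29.8° / cos φ.
Areal scale at 61.5°: h·k = 1.000 × 1.819 = 1.819.
Areal scale at 16.7°: h·k = 1.000 × 0.9060 = 0.9060.
Ratio = 1.819/0.9060 ≈ 2.01.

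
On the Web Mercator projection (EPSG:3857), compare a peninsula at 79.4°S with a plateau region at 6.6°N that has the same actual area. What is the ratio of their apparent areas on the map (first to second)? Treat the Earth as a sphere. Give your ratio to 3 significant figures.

29.2

Mercator areal scale is sec²φ.
At 79.4°: sec²(79.4°) = 1/0.1840² = 29.55.
At 6.6°: sec²(6.6°) = 1/0.9934² = 1.013.
Ratio = 29.55/1.013 = cos²(6.6°)/cos²(79.4°) ≈ 29.2.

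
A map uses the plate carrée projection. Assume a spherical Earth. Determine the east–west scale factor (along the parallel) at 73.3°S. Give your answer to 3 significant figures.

3.48

Plate carrée maps x = Rλ, y = Rφ. The meridian scale is h = 1 and the parallel scale is k = 1/cos φ = sec φ.
k = 1/cos 73.3° = 1/0.2874 = 3.480.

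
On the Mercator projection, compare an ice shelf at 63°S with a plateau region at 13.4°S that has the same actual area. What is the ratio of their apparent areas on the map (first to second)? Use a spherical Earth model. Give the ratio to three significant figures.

Mercator is conformal with k = sec φ, so areal scale = k² = sec²φ.
At 63°: sec²(63°) = 1/0.4540² = 4.852.
At 13.4°: sec²(13.4°) = 1/0.9728² = 1.057.
Ratio = 4.852/1.057 = cos²(13.4°)/cos²(63°) ≈ 4.59.

4.59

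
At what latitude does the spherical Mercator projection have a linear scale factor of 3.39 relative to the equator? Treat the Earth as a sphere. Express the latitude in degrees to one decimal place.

Mercator scale is k = sec φ = 1/cos φ.
1/cos φ = 3.39  ⇒  cos φ = 0.2950  ⇒  φ = arccos(0.2950) ≈ 72.8°.

72.8°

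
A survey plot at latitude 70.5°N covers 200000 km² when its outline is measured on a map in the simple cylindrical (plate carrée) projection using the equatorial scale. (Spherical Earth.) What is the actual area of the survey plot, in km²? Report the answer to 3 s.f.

In the plate carrée (x = Rλ, y = Rφ), meridians are true-scale (h = 1) and parallels are stretched by k = sec φ.
Areal scale = h·k = 1 × sec φ; at 70.5°, h = 1.000, k = 2.996, so h·k = 2.996.
True area = apparent / (areal scale) = 200000 / 2.996 ≈ 66800 km².

66800 km²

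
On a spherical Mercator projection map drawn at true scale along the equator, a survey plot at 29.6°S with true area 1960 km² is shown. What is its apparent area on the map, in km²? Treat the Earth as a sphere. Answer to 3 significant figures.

Mercator is conformal, so the point scale is isotropic: h = k = sec φ = 1/cos φ.
Areal scale = k² = sec²φ = 1/cos²(29.6°) = 1/0.8695² = 1.323.
Apparent area = 1960 × 1.323 ≈ 2590 km².

2590 km²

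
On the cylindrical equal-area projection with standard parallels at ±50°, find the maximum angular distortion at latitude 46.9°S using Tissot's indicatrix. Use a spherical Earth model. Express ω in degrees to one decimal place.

Cylindrical equal-area (φ₀ = 50°): h = cos φ / cos 50° along meridians, k = cos 50° / cos φ along parallels; h·k = 1.
At 46.9°: h = 1.063, k = 0.9407; principal scales a = 1.063, b = 0.9407.
sin(ω/2) = (a − b)/(a + b) = 0.1222/2.004 = 0.06101, so ω = 2 arcsin(0.06101) ≈ 7.0°.

7.0°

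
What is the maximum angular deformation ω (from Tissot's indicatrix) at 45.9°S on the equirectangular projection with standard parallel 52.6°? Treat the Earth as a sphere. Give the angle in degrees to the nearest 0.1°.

With standard parallel φ₀ = 52.6°, the equirectangular projection gives x = Rλ cos φ₀, y = Rφ, so h = 1 and k = cos 52.6° / cos φ.
At 45.9°: h = 1.000, k = 0.8728; principal scales a = 1.000, b = 0.8728.
sin(ω/2) = (a − b)/(a + b) = 0.1272/1.873 = 0.06793, so ω = 2 arcsin(0.06793) ≈ 7.8°.

7.8°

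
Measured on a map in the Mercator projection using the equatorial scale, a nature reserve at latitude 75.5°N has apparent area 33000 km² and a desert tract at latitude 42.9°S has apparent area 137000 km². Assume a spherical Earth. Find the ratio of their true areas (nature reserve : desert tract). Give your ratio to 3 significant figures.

0.0281

Mercator's areal exaggeration is sec²φ; hence true area = (apparent area) · cos²φ.
True area of nature reserve: 33000 × cos²(75.5°) = 33000 × 0.06269 = 2069 km².
True area of desert tract: 137000 × cos²(42.9°) = 137000 × 0.5366 = 73520 km².
Ratio = 2069 / 73520 ≈ 0.0281.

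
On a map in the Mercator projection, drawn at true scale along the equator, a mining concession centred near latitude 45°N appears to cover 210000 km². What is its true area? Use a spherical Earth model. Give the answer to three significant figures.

For Mercator, h = k = sec φ (a conformal cylindrical projection has a single point scale, 1/cos φ).
Areal scale = k² = sec²φ = 1/cos²(45°) = 1/0.7071² = 2.000.
True area = apparent / (areal scale) = 210000 / 2.000 ≈ 105000 km².

105000 km²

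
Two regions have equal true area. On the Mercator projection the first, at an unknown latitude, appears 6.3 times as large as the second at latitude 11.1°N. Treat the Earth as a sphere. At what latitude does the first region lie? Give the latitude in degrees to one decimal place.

67.0°

For equal true areas on Mercator, apparent areas scale as sec²φ, so the ratio is cos²φ₂ / cos²φ₁.
cos²φ₂ / cos²φ₁ = 6.3  ⇒  cos φ₁ = cos 11.1° / √6.3 = 0.9813/2.510 = 0.3910.
φ₁ = arccos(0.3910) ≈ 67.0°.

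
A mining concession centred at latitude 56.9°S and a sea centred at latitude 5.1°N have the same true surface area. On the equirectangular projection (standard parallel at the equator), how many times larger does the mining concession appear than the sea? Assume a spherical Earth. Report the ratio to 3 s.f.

1.82

For the equirectangular projection with φ₀ = 0 (plate carrée), h = 1 along meridians and k = sec φ along parallels.
Areal scale at 56.9°: h·k = 1.000 × 1.831 = 1.831.
Areal scale at 5.1°: h·k = 1.000 × 1.004 = 1.004.
Ratio = 1.831/1.004 ≈ 1.82.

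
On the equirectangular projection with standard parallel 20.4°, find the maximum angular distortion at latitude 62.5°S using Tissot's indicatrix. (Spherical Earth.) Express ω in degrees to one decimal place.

With standard parallel φ₀ = 20.4°, the equirectangular projection gives x = Rλ cos φ₀, y = Rφ, so h = 1 and k = cos 20.4° / cos φ.
At 62.5°: h = 1.000, k = 2.030; principal scales a = 2.030, b = 1.000.
sin(ω/2) = (a − b)/(a + b) = 1.030/3.030 = 0.3399, so ω = 2 arcsin(0.3399) ≈ 39.7°.

39.7°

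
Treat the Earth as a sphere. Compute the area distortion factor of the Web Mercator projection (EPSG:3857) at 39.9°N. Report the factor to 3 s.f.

For Mercator, h = k = sec φ (a conformal cylindrical projection has a single point scale, 1/cos φ).
Areal scale = k² = sec²φ = 1/cos²(39.9°) = 1/0.7672² = 1.699.

1.70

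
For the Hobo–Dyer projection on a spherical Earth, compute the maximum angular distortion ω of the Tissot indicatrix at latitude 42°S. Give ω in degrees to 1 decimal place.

Hobo–Dyer is a cylindrical equal-area projection with standard parallels at ±37.5°. A cylindrical equal-area projection with standard parallel φ₀ has meridian scale h = cos φ / cos φ₀ and parallel scale k = cos φ₀ / cos φ (so areas are preserved, h·k = 1).
At 42°: h = 0.9367, k = 1.068; principal scales a = 1.068, b = 0.9367.
sin(ω/2) = (a − b)/(a + b) = 0.1308/2.004 = 0.06528, so ω = 2 arcsin(0.06528) ≈ 7.5°.

7.5°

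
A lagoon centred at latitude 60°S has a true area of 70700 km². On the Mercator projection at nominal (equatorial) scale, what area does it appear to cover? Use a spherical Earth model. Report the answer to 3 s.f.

The Mercator projection is conformal; its linear scale factor is the same in every direction and equals sec φ = 1/cos φ.
Areal scale = k² = sec²φ = 1/cos²(60°) = 1/0.5000² = 4.000.
Apparent area = 70700 × 4.000 ≈ 283000 km².

283000 km²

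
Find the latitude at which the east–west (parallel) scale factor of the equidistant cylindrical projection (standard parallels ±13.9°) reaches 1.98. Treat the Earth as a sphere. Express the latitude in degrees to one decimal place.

The equidistant cylindrical projection with φ₀ = 13.9° has h = 1 (meridians true) and k = cos φ₀ / cos φ along parallels.
k = cos φ₀ / cos φ = 1.98  ⇒  cos φ = cos 13.9° / 1.98 = 0.4903.
φ = arccos(0.4903) ≈ 60.6°.

60.6°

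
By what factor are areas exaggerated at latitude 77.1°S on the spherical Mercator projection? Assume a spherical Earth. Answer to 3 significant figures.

20.1

For Mercator, h = k = sec φ (a conformal cylindrical projection has a single point scale, 1/cos φ).
Areal scale = k² = sec²φ = 1/cos²(77.1°) = 1/0.2233² = 20.06.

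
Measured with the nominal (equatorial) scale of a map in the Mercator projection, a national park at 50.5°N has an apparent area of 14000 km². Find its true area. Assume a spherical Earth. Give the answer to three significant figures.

5660 km²

The Mercator projection is conformal; its linear scale factor is the same in every direction and equals sec φ = 1/cos φ.
Areal scale = k² = sec²φ = 1/cos²(50.5°) = 1/0.6361² = 2.472.
True area = apparent / (areal scale) = 14000 / 2.472 ≈ 5660 km².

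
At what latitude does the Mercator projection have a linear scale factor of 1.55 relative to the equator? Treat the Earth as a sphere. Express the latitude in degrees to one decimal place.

49.8°

Mercator scale is k = sec φ = 1/cos φ.
1/cos φ = 1.55  ⇒  cos φ = 0.6452  ⇒  φ = arccos(0.6452) ≈ 49.8°.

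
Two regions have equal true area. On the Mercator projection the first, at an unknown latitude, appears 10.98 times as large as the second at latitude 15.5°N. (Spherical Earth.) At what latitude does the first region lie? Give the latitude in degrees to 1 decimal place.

Mercator areal scale is sec²φ, so apparent-area ratio = sec²φ₁ / sec²φ₂ = cos²φ₂ / cos²φ₁.
cos²φ₂ / cos²φ₁ = 10.98  ⇒  cos φ₁ = cos 15.5° / √10.98 = 0.9636/3.314 = 0.2908.
φ₁ = arccos(0.2908) ≈ 73.1°.

73.1°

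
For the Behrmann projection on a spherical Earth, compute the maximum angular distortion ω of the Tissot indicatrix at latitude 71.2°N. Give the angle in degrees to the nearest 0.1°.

Behrmann is a cylindrical equal-area projection with standard parallels at ±30°. Cylindrical equal-area (φ₀ = 30°): h = cos φ / cos 30° along meridians, k = cos 30° / cos φ along parallels; h·k = 1.
At 71.2°: h = 0.3721, k = 2.687; principal scales a = 2.687, b = 0.3721.
sin(ω/2) = (a − b)/(a + b) = 2.315/3.059 = 0.7567, so ω = 2 arcsin(0.7567) ≈ 98.4°.

98.4°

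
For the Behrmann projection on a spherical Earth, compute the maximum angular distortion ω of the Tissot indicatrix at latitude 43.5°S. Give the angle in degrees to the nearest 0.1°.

The Behrmann projection is cylindrical equal-area with φ₀ = 30°. For cylindrical equal-area with standard parallel φ₀, h = cos φ / cos φ₀ and k = cos φ₀ / cos φ, so h·k = 1.
At 43.5°: h = 0.8376, k = 1.194; principal scales a = 1.194, b = 0.8376.
sin(ω/2) = (a − b)/(a + b) = 0.3563/2.031 = 0.1754, so ω = 2 arcsin(0.1754) ≈ 20.2°.

20.2°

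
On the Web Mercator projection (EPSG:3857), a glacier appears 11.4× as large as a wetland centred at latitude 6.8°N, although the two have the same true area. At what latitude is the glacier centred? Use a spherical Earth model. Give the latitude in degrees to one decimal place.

Mercator areal scale is sec²φ, so apparent-area ratio = sec²φ₁ / sec²φ₂ = cos²φ₂ / cos²φ₁.
cos²φ₂ / cos²φ₁ = 11.4  ⇒  cos φ₁ = cos 6.8° / √11.4 = 0.9930/3.376 = 0.2941.
φ₁ = arccos(0.2941) ≈ 72.9°.

72.9°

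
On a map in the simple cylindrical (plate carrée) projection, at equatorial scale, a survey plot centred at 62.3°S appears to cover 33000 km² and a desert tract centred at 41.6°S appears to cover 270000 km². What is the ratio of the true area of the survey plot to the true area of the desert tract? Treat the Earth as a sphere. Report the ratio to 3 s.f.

0.0760

On the plate carrée, areal scale = h·k = 1 × sec φ, so true area = apparent × cos φ.
True area of survey plot: 33000 × cos(62.3°) = 33000 × 0.4648 = 15340 km².
True area of desert tract: 270000 × cos(41.6°) = 270000 × 0.7478 = 201900 km².
Ratio = 15340 / 201900 ≈ 0.0760.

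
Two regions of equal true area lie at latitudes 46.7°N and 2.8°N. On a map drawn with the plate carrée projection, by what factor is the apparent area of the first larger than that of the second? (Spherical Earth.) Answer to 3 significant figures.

Plate carrée maps x = Rλ, y = Rφ. The meridian scale is h = 1 and the parallel scale is k = 1/cos φ = sec φ.
Areal scale at 46.7°: h·k = 1.000 × 1.458 = 1.458.
Areal scale at 2.8°: h·k = 1.000 × 1.001 = 1.001.
Ratio = 1.458/1.001 ≈ 1.46.

1.46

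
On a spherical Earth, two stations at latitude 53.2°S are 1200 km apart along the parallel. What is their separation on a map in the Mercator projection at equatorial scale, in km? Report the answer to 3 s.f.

The Mercator projection is conformal; its linear scale factor is the same in every direction and equals sec φ = 1/cos φ.
Along the parallel, k = sec 53.2° = 1/0.5990 = 1.669.
Map distance = 1200 × 1.669 ≈ 2000 km.

2000 km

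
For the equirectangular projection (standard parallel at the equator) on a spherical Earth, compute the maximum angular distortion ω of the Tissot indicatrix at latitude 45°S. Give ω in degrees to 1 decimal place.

19.8°

Plate carrée maps x = Rλ, y = Rφ. The meridian scale is h = 1 and the parallel scale is k = 1/cos φ = sec φ.
At 45°: h = 1.000, k = 1.414; principal scales a = 1.414, b = 1.000.
sin(ω/2) = (a − b)/(a + b) = 0.4142/2.414 = 0.1716, so ω = 2 arcsin(0.1716) ≈ 19.8°.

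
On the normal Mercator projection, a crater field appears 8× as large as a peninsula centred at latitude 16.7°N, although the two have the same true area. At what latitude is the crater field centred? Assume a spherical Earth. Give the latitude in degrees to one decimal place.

70.2°

On Mercator, (apparent₁)/(apparent₂) = sec²φ₁ / sec²φ₂ when true areas are equal.
cos²φ₂ / cos²φ₁ = 8  ⇒  cos φ₁ = cos 16.7° / √8 = 0.9578/2.828 = 0.3386.
φ₁ = arccos(0.3386) ≈ 70.2°.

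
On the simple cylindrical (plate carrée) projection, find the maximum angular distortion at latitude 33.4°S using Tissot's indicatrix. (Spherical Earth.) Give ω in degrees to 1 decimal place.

10.3°

In the plate carrée (x = Rλ, y = Rφ), meridians are true-scale (h = 1) and parallels are stretched by k = sec φ.
At 33.4°: h = 1.000, k = 1.198; principal scales a = 1.198, b = 1.000.
sin(ω/2) = (a − b)/(a + b) = 0.1978/2.198 = 0.09001, so ω = 2 arcsin(0.09001) ≈ 10.3°.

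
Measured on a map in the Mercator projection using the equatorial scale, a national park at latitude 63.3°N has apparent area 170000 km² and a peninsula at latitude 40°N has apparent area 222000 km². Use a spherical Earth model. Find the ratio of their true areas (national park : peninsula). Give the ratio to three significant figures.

0.263

On Mercator the areal scale is sec²φ, so true area = apparent × cos²φ.
True area of national park: 170000 × cos²(63.3°) = 170000 × 0.2019 = 34320 km².
True area of peninsula: 222000 × cos²(40°) = 222000 × 0.5868 = 130300 km².
Ratio = 34320 / 130300 ≈ 0.263.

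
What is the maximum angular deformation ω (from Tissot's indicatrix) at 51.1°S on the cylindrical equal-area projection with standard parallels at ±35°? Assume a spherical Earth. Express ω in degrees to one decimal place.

A cylindrical equal-area projection with standard parallel φ₀ has meridian scale h = cos φ / cos φ₀ and parallel scale k = cos φ₀ / cos φ (so areas are preserved, h·k = 1).
At 51.1°: h = 0.7666, k = 1.304; principal scales a = 1.304, b = 0.7666.
sin(ω/2) = (a − b)/(a + b) = 0.5379/2.071 = 0.2597, so ω = 2 arcsin(0.2597) ≈ 30.1°.

30.1°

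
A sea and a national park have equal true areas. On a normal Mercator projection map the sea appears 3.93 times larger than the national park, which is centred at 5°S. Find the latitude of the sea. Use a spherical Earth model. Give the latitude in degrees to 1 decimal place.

On Mercator, (apparent₁)/(apparent₂) = sec²φ₁ / sec²φ₂ when true areas are equal.
cos²φ₂ / cos²φ₁ = 3.93  ⇒  cos φ₁ = cos 5° / √3.93 = 0.9962/1.982 = 0.5025.
φ₁ = arccos(0.5025) ≈ 59.8°.

59.8°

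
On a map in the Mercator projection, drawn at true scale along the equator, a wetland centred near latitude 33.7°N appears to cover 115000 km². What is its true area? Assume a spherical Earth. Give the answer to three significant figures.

79600 km²

Mercator is conformal, so the point scale is isotropic: h = k = sec φ = 1/cos φ.
Areal scale = k² = sec²φ = 1/cos²(33.7°) = 1/0.8320² = 1.445.
True area = apparent / (areal scale) = 115000 / 1.445 ≈ 79600 km².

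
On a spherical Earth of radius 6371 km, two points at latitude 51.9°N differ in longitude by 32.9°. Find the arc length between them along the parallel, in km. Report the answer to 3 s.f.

2260 km

Arc length along a parallel = R cos φ · Δλ (with Δλ in radians).
= 6371 × cos 51.9° × (32.9° × π/180) = 6371 × 0.6170 × 0.5742 ≈ 2260 km.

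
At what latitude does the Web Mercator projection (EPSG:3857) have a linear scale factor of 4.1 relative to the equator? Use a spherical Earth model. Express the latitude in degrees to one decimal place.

75.9°

Mercator scale is k = sec φ = 1/cos φ.
1/cos φ = 4.1  ⇒  cos φ = 0.2439  ⇒  φ = arccos(0.2439) ≈ 75.9°.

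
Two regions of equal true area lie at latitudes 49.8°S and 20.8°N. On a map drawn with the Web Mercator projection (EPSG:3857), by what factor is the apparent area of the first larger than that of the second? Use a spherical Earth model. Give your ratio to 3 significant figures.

2.10

Mercator is conformal with k = sec φ, so areal scale = k² = sec²φ.
At 49.8°: sec²(49.8°) = 1/0.6455² = 2.400.
At 20.8°: sec²(20.8°) = 1/0.9348² = 1.144.
Ratio = 2.400/1.144 = cos²(20.8°)/cos²(49.8°) ≈ 2.10.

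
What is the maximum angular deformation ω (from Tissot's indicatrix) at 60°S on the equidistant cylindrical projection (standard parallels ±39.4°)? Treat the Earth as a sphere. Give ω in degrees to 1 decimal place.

With standard parallel φ₀ = 39.4°, the equirectangular projection gives x = Rλ cos φ₀, y = Rφ, so h = 1 and k = cos 39.4° / cos φ.
At 60°: h = 1.000, k = 1.545; principal scales a = 1.545, b = 1.000.
sin(ω/2) = (a − b)/(a + b) = 0.5455/2.545 = 0.2143, so ω = 2 arcsin(0.2143) ≈ 24.7°.

24.7°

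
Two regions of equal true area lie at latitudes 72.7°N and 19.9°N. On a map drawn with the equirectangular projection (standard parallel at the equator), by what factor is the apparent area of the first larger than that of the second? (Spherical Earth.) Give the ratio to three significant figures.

3.16

For the equirectangular projection with φ₀ = 0 (plate carrée), h = 1 along meridians and k = sec φ along parallels.
Areal scale at 72.7°: h·k = 1.000 × 3.363 = 3.363.
Areal scale at 19.9°: h·k = 1.000 × 1.064 = 1.064.
Ratio = 3.363/1.064 ≈ 3.16.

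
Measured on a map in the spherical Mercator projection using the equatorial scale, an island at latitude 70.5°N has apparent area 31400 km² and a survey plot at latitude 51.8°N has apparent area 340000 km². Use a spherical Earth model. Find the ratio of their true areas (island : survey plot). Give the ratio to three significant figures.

On Mercator the areal scale is sec²φ, so true area = apparent × cos²φ.
True area of island: 31400 × cos²(70.5°) = 31400 × 0.1114 = 3499 km².
True area of survey plot: 340000 × cos²(51.8°) = 340000 × 0.3824 = 130000 km².
Ratio = 3499 / 130000 ≈ 0.0269.

0.0269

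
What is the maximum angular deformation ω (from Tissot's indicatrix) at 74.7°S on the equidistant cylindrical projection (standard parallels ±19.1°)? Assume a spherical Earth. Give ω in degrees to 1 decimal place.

68.6°

In the equirectangular projection with standard parallel φ₀ = 19.1° (x = Rλ cos φ₀, y = Rφ), meridians are true-scale (h = 1) and the parallel scale is k = cos φ₀ / cos φ.
At 74.7°: h = 1.000, k = 3.581; principal scales a = 3.581, b = 1.000.
sin(ω/2) = (a − b)/(a + b) = 2.581/4.581 = 0.5634, so ω = 2 arcsin(0.5634) ≈ 68.6°.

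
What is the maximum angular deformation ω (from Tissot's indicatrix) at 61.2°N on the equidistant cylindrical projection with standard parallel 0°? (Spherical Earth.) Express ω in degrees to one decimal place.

Plate carrée maps x = Rλ, y = Rφ. The meridian scale is h = 1 and the parallel scale is k = 1/cos φ = sec φ.
At 61.2°: h = 1.000, k = 2.076; principal scales a = 2.076, b = 1.000.
sin(ω/2) = (a − b)/(a + b) = 1.076/3.076 = 0.3498, so ω = 2 arcsin(0.3498) ≈ 40.9°.

40.9°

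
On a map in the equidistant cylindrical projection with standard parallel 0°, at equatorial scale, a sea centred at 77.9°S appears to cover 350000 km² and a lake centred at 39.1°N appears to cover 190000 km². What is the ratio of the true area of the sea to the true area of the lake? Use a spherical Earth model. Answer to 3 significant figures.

0.498

On the plate carrée, areal scale = h·k = 1 × sec φ, so true area = apparent × cos φ.
True area of sea: 350000 × cos(77.9°) = 350000 × 0.2096 = 73370 km².
True area of lake: 190000 × cos(39.1°) = 190000 × 0.7760 = 147400 km².
Ratio = 73370 / 147400 ≈ 0.498.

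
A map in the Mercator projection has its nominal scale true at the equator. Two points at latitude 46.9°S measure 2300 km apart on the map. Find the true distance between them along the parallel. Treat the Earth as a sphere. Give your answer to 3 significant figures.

Mercator is conformal, so the point scale is isotropic: h = k = sec φ = 1/cos φ.
Along the parallel at 46.9°, map distances are exaggerated by k = sec 46.9° = 1.464.
True distance = 2300 / 1.464 = 2300 × cos 46.9° ≈ 1570 km.

1570 km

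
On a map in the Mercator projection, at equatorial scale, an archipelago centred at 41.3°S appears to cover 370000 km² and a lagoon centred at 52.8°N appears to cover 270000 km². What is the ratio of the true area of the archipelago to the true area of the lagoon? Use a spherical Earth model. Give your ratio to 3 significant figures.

2.12

Mercator's areal exaggeration is sec²φ; hence true area = (apparent area) · cos²φ.
True area of archipelago: 370000 × cos²(41.3°) = 370000 × 0.5644 = 208800 km².
True area of lagoon: 270000 × cos²(52.8°) = 270000 × 0.3655 = 98700 km².
Ratio = 208800 / 98700 ≈ 2.12.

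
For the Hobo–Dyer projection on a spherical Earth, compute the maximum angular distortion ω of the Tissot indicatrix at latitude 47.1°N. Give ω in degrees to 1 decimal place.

17.5°

Hobo–Dyer is a cylindrical equal-area projection with standard parallels at ±37.5°. For cylindrical equal-area with standard parallel φ₀, h = cos φ / cos φ₀ and k = cos φ₀ / cos φ, so h·k = 1.
At 47.1°: h = 0.8580, k = 1.165; principal scales a = 1.165, b = 0.8580.
sin(ω/2) = (a − b)/(a + b) = 0.3074/2.023 = 0.1519, so ω = 2 arcsin(0.1519) ≈ 17.5°.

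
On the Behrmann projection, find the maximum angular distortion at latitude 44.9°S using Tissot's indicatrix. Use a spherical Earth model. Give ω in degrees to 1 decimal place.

22.9°

The Behrmann projection is cylindrical equal-area with φ₀ = 30°. For cylindrical equal-area with standard parallel φ₀, h = cos φ / cos φ₀ and k = cos φ₀ / cos φ, so h·k = 1.
At 44.9°: h = 0.8179, k = 1.223; principal scales a = 1.223, b = 0.8179.
sin(ω/2) = (a − b)/(a + b) = 0.4047/2.041 = 0.1983, so ω = 2 arcsin(0.1983) ≈ 22.9°.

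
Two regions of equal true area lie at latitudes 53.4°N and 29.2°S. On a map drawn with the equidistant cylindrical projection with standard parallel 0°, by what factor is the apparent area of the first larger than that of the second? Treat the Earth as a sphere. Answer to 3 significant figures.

1.46

In the plate carrée (x = Rλ, y = Rφ), meridians are true-scale (h = 1) and parallels are stretched by k = sec φ.
Areal scale at 53.4°: h·k = 1.000 × 1.677 = 1.677.
Areal scale at 29.2°: h·k = 1.000 × 1.146 = 1.146.
Ratio = 1.677/1.146 ≈ 1.46.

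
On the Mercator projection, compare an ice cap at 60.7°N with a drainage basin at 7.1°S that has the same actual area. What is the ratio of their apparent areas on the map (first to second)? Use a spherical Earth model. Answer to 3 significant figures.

On Mercator, area is exaggerated by sec²φ = 1/cos²φ.
At 60.7°: sec²(60.7°) = 1/0.4894² = 4.175.
At 7.1°: sec²(7.1°) = 1/0.9923² = 1.016.
Ratio = 4.175/1.016 = cos²(7.1°)/cos²(60.7°) ≈ 4.11.

4.11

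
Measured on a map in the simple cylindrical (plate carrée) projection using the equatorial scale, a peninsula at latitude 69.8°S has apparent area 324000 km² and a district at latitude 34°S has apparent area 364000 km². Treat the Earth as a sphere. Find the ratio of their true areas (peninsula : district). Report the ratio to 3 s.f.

0.371

Plate carrée has h = 1 and k = sec φ, giving areal scale sec φ; true area = (apparent area) · cos φ.
True area of peninsula: 324000 × cos(69.8°) = 324000 × 0.3453 = 111900 km².
True area of district: 364000 × cos(34°) = 364000 × 0.8290 = 301800 km².
Ratio = 111900 / 301800 ≈ 0.371.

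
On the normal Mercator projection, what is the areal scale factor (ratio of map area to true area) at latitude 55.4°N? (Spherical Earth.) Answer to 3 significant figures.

The Mercator projection is conformal; its linear scale factor is the same in every direction and equals sec φ = 1/cos φ.
Areal scale = k² = sec²φ = 1/cos²(55.4°) = 1/0.5678² = 3.101.

3.10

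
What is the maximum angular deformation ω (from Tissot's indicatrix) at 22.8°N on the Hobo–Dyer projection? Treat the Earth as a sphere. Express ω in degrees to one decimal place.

17.1°

The Hobo–Dyer projection is cylindrical equal-area with φ₀ = 37.5°. A cylindrical equal-area projection with standard parallel φ₀ has meridian scale h = cos φ / cos φ₀ and parallel scale k = cos φ₀ / cos φ (so areas are preserved, h·k = 1).
At 22.8°: h = 1.162, k = 0.8606; principal scales a = 1.162, b = 0.8606.
sin(ω/2) = (a − b)/(a + b) = 0.3014/2.023 = 0.1490, so ω = 2 arcsin(0.1490) ≈ 17.1°.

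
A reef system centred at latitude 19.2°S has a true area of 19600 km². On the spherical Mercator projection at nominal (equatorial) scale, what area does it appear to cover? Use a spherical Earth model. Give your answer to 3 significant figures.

22000 km²

Mercator is conformal, so the point scale is isotropic: h = k = sec φ = 1/cos φ.
Areal scale = k² = sec²φ = 1/cos²(19.2°) = 1/0.9444² = 1.121.
Apparent area = 19600 × 1.121 ≈ 22000 km².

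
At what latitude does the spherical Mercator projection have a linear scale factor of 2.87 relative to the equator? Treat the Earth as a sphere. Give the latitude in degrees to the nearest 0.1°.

Mercator scale is k = sec φ = 1/cos φ.
1/cos φ = 2.87  ⇒  cos φ = 0.3484  ⇒  φ = arccos(0.3484) ≈ 69.6°.

69.6°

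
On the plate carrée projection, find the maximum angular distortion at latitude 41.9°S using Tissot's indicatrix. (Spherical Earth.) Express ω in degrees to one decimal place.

16.9°

For the equirectangular projection with φ₀ = 0 (plate carrée), h = 1 along meridians and k = sec φ along parallels.
At 41.9°: h = 1.000, k = 1.344; principal scales a = 1.344, b = 1.000.
sin(ω/2) = (a − b)/(a + b) = 0.3435/2.344 = 0.1466, so ω = 2 arcsin(0.1466) ≈ 16.9°.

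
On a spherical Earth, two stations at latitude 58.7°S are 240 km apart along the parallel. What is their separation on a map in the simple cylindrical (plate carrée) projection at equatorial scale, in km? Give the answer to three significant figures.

In the plate carrée (x = Rλ, y = Rφ), meridians are true-scale (h = 1) and parallels are stretched by k = sec φ.
Along the parallel, k = sec 58.7° = 1/0.5195 = 1.925.
Map distance = 240 × 1.925 ≈ 462 km.

462 km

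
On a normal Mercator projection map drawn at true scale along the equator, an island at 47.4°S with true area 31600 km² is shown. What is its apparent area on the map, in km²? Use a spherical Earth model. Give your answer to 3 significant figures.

The Mercator projection is conformal; its linear scale factor is the same in every direction and equals sec φ = 1/cos φ.
Areal scale = k² = sec²φ = 1/cos²(47.4°) = 1/0.6769² = 2.183.
Apparent area = 31600 × 2.183 ≈ 69000 km².

69000 km²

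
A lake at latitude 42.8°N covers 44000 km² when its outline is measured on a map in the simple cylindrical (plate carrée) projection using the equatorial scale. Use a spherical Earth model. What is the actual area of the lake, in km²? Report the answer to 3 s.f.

32300 km²

Plate carrée maps x = Rλ, y = Rφ. The meridian scale is h = 1 and the parallel scale is k = 1/cos φ = sec φ.
Areal scale = h·k = 1 × sec φ; at 42.8°, h = 1.000, k = 1.363, so h·k = 1.363.
True area = apparent / (areal scale) = 44000 / 1.363 ≈ 32300 km².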